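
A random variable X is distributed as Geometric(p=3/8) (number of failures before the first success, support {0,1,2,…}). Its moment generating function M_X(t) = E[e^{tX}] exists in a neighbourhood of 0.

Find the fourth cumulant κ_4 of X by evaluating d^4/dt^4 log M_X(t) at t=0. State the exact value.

M_X(t) = 3/(8*(1 - 5*e^(t)/8))
K_X(t) = log M_X(t) = -log(1 - 5*e^(t)/8) - 3*log(2) + log(3)
D^4[K](t) = (1000*e^(3*t) + 6400*e^(2*t) + 2560*e^(t))/(625*e^(4*t) - 4000*e^(3*t) + 9600*e^(2*t) - 10240*e^(t) + 4096)

κ_4 = D^4[K](0) = 3320/27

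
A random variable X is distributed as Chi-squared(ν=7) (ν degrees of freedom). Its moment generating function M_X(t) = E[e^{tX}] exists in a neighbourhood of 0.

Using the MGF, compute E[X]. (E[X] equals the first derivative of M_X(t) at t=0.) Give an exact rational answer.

E[X] = M′(0) = 7

M_X(t) = (1 - 2*t)^(-7/2)
M′(t) = 7/(16*t^4*√(1 - 2*t) - 32*t^3*√(1 - 2*t) + 24*t^2*√(1 - 2*t) - 8*t*√(1 - 2*t) + √(1 - 2*t))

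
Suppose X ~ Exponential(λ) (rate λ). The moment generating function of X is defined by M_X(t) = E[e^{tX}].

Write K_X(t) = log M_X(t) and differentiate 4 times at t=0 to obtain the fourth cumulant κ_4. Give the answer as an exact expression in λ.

κ_4 = d^4K/dt^4 |_{t=0} = 6/λ^4

M_X(t) = λ/(λ - t)
K_X(t) = log M_X(t) = log(λ) - log(λ - t)
dK/dt = -1/(-λ + t)
d^2K/dt^2 = 1/(λ^2 - 2*λ*t + t^2)
d^3K/dt^3 = -2/(-λ^3 + 3*λ^2*t - 3*λ*t^2 + t^3)
d^4K/dt^4 = 6/(λ^4 - 4*λ^3*t + 6*λ^2*t^2 - 4*λ*t^3 + t^4)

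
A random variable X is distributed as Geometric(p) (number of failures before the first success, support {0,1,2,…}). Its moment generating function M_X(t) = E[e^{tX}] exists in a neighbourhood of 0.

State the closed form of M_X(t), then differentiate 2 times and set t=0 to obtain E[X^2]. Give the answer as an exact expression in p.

M_X(t) = p/(-(1 - p)*e^(t) + 1)
M′(t) = (-p^2*e^(t) + p*e^(t))/(p^2*e^(2*t) - 2*p*e^(2*t) + 2*p*e^(t) + e^(2*t) - 2*e^(t) + 1)

E[X^2] = M′′(0) = 1 - 3/p + 2/p^2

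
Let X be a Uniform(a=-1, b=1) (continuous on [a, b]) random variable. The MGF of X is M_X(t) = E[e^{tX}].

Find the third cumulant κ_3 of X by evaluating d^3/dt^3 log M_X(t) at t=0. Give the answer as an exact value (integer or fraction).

κ_3 = d^3K/dt^3 |_{t=0} = 0

M_X(t) = (e^(t) - e^(-t))/(2*t)
K_X(t) = log M_X(t) = -log(t) + log(e^(t) - e^(-t)) - log(2)
dK/dt = (t*e^(2*t) + t - e^(2*t) + 1)/(t*e^(2*t) - t)
d^2K/dt^2 = (-4*t^2*e^(2*t) + e^(4*t) - 2*e^(2*t) + 1)/(t^2*e^(4*t) - 2*t^2*e^(2*t) + t^2)
d^3K/dt^3 = (8*t^3*e^(4*t) + 8*t^3*e^(2*t) - 2*e^(6*t) + 6*e^(4*t) - 6*e^(2*t) + 2)/(t^3*e^(6*t) - 3*t^3*e^(4*t) + 3*t^3*e^(2*t) - t^3)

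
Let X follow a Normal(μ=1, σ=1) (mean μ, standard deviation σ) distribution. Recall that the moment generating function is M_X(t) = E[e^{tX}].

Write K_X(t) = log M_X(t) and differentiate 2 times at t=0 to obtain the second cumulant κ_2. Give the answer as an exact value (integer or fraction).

κ_2 = K^(2)(0) = 1

M_X(t) = e^(t^2/2 + t)
K_X(t) = log M_X(t) = t^2/2 + t
K^(2)(t) = 1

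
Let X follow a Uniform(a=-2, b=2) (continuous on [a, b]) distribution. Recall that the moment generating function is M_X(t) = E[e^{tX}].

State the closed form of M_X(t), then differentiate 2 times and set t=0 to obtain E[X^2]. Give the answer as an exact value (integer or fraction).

E[X^2] = D^2[M](0) = 4/3

M_X(t) = (e^(2*t) - e^(-2*t))/(4*t)
D^2[M](t) = (2*t^2*e^(4*t) - 2*t^2 - 2*t*e^(4*t) - 2*t + e^(4*t) - 1)*e^(-2*t)/(2*t^3)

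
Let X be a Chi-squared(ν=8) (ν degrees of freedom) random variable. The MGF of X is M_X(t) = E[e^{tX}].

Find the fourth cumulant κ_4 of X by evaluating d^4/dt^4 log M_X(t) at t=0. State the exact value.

M_X(t) = (1 - 2*t)^(-4)
K_X(t) = log M_X(t) = -4*log(1 - 2*t)
D^4[K](t) = 384/(16*t^4 - 32*t^3 + 24*t^2 - 8*t + 1)

κ_4 = D^4[K](0) = 384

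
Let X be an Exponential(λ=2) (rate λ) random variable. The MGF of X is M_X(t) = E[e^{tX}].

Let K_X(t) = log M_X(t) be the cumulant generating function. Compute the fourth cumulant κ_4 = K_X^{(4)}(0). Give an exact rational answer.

κ_4 = D^4[K](0) = 3/8

M_X(t) = 2/(2 - t)
K_X(t) = log M_X(t) = -log(2 - t) + log(2)
D^4[K](t) = 6/(t^4 - 8*t^3 + 24*t^2 - 32*t + 16)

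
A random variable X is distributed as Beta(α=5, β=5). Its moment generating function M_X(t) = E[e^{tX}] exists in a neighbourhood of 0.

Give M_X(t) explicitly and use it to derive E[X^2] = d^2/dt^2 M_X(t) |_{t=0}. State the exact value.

M_X(t) = ₁F₁(5; 10; t)
M′(t) = ₁F₁(6; 11; t)/2
M′′(t) = 3*₁F₁(7; 12; t)/11

E[X^2] = M′′(0) = 3/11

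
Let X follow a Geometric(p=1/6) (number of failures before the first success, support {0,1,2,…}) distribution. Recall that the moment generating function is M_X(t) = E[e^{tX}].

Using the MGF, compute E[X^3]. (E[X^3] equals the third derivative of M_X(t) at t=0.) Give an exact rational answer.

M_X(t) = 1/(6*(1 - 5*e^(t)/6))
M′(t) = 5*e^(t)/(25*e^(2*t) - 60*e^(t) + 36)
M′′(t) = (-25*e^(2*t) - 30*e^(t))/(125*e^(3*t) - 450*e^(2*t) + 540*e^(t) - 216)
M′′′(t) = (125*e^(3*t) + 600*e^(2*t) + 180*e^(t))/(625*e^(4*t) - 3000*e^(3*t) + 5400*e^(2*t) - 4320*e^(t) + 1296)

E[X^3] = M′′′(0) = 905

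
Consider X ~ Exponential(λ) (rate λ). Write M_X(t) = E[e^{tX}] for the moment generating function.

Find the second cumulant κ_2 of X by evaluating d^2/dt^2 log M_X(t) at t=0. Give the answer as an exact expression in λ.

M_X(t) = λ/(λ - t)
K_X(t) = log M_X(t) = log(λ) - log(λ - t)
dK/dt = -1/(-λ + t)
d^2K/dt^2 = 1/(λ^2 - 2*λ*t + t^2)

κ_2 = d^2K/dt^2 |_{t=0} = λ^(-2)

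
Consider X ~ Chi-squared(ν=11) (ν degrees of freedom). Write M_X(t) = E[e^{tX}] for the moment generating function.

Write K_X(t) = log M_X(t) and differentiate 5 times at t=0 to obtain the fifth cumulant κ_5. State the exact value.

κ_5 = D^5[K](0) = 4224

M_X(t) = (1 - 2*t)^(-11/2)
K_X(t) = log M_X(t) = -11*log(1 - 2*t)/2
D^5[K](t) = -4224/(32*t^5 - 80*t^4 + 80*t^3 - 40*t^2 + 10*t - 1)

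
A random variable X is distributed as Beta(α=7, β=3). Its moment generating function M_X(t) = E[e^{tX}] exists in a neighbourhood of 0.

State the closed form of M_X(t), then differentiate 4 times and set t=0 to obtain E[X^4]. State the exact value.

M_X(t) = ₁F₁(7; 10; t)
M′(t) = 7*₁F₁(8; 11; t)/10
M′′(t) = 28*₁F₁(9; 12; t)/55
M′′′(t) = 21*₁F₁(10; 13; t)/55
M′′′′(t) = 42*₁F₁(11; 14; t)/143

E[X^4] = M′′′′(0) = 42/143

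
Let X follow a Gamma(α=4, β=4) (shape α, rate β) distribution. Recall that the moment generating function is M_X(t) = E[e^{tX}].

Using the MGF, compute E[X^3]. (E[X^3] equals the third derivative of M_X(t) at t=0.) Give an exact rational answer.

E[X^3] = d^3M/dt^3 |_{t=0} = 15/8

M_X(t) = 256/(4 - t)^4
dM/dt = -1024/(t^5 - 20*t^4 + 160*t^3 - 640*t^2 + 1280*t - 1024)
d^2M/dt^2 = 5120/(t^6 - 24*t^5 + 240*t^4 - 1280*t^3 + 3840*t^2 - 6144*t + 4096)
d^3M/dt^3 = -30720/(t^7 - 28*t^6 + 336*t^5 - 2240*t^4 + 8960*t^3 - 21504*t^2 + 28672*t - 16384)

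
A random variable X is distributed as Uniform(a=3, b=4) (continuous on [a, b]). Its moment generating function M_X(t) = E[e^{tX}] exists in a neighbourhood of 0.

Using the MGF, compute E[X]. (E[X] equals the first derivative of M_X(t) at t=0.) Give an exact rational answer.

E[X] = M^(1)(0) = 7/2

M_X(t) = (e^(4*t) - e^(3*t))/t
M^(1)(t) = (4*t*e^(4*t) - 3*t*e^(3*t) - e^(4*t) + e^(3*t))/t^2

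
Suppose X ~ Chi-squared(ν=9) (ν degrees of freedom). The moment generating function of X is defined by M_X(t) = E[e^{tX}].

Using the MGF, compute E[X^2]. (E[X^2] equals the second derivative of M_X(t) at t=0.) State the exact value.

M_X(t) = (1 - 2*t)^(-9/2)
M^(2)(t) = 99/(64*t^6*√(1 - 2*t) - 192*t^5*√(1 - 2*t) + 240*t^4*√(1 - 2*t) - 160*t^3*√(1 - 2*t) + 60*t^2*√(1 - 2*t) - 12*t*√(1 - 2*t) + √(1 - 2*t))

E[X^2] = M^(2)(0) = 99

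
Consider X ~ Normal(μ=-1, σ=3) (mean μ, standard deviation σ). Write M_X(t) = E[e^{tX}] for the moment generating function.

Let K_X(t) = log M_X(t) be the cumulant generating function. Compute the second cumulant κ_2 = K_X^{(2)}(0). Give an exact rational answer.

M_X(t) = e^(9*t^2/2 - t)
K_X(t) = log M_X(t) = 9*t^2/2 - t
dK/dt = 9*t - 1
d^2K/dt^2 = 9

κ_2 = d^2K/dt^2 |_{t=0} = 9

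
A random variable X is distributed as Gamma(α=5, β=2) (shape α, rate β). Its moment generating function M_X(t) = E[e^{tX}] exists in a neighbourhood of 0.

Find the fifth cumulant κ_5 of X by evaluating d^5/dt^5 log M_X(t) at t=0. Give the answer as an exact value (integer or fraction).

M_X(t) = 32/(2 - t)^5
K_X(t) = log M_X(t) = -5*log(2 - t) + 5*log(2)
dK/dt = -5/(t - 2)
d^2K/dt^2 = 5/(t^2 - 4*t + 4)
d^3K/dt^3 = -10/(t^3 - 6*t^2 + 12*t - 8)
d^4K/dt^4 = 30/(t^4 - 8*t^3 + 24*t^2 - 32*t + 16)
d^5K/dt^5 = -120/(t^5 - 10*t^4 + 40*t^3 - 80*t^2 + 80*t - 32)

κ_5 = d^5K/dt^5 |_{t=0} = 15/4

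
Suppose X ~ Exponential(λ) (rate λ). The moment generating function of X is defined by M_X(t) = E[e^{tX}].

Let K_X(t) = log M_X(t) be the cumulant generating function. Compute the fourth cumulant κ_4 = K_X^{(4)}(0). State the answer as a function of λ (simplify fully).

M_X(t) = λ/(λ - t)
K_X(t) = log M_X(t) = log(λ) - log(λ - t)
K^(4)(t) = 6/(λ^4 - 4*λ^3*t + 6*λ^2*t^2 - 4*λ*t^3 + t^4)

κ_4 = K^(4)(0) = 6/λ^4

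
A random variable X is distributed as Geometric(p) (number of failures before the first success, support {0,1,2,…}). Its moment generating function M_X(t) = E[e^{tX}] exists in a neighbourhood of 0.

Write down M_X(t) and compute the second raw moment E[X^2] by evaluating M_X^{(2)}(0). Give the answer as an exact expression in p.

E[X^2] = M^(2)(0) = 1 - 3/p + 2/p^2

M_X(t) = p/(-(1 - p)*e^(t) + 1)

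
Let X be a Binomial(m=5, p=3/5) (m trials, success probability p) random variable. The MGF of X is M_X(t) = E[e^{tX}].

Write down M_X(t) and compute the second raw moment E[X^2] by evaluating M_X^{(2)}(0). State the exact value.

E[X^2] = d^2M/dt^2 |_{t=0} = 51/5

M_X(t) = (3*e^(t)/5 + 2/5)^5
dM/dt = 243*e^(5*t)/625 + 648*e^(4*t)/625 + 648*e^(3*t)/625 + 288*e^(2*t)/625 + 48*e^(t)/625
d^2M/dt^2 = 243*e^(5*t)/125 + 2592*e^(4*t)/625 + 1944*e^(3*t)/625 + 576*e^(2*t)/625 + 48*e^(t)/625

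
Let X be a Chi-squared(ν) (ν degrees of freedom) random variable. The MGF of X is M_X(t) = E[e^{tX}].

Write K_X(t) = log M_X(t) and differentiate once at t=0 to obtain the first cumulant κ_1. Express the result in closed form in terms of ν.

κ_1 = D[K](0) = ν

M_X(t) = (1 - 2*t)^(-ν/2)
K_X(t) = log M_X(t) = -ν*log(1 - 2*t)/2
D[K](t) = -ν/(2*t - 1)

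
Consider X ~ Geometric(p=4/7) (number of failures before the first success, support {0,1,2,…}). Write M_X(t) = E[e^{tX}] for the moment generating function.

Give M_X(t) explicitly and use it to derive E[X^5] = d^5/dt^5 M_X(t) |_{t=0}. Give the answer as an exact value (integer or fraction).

M_X(t) = 4/(7*(1 - 3*e^(t)/7))

E[X^5] = D^5[M](0) = 23721/128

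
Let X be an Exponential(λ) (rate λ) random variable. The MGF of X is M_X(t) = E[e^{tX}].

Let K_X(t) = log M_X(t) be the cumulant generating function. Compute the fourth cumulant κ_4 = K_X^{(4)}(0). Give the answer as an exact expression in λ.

κ_4 = D^4[K](0) = 6/λ^4

M_X(t) = λ/(λ - t)
K_X(t) = log M_X(t) = log(λ) - log(λ - t)
D^4[K](t) = 6/(λ^4 - 4*λ^3*t + 6*λ^2*t^2 - 4*λ*t^3 + t^4)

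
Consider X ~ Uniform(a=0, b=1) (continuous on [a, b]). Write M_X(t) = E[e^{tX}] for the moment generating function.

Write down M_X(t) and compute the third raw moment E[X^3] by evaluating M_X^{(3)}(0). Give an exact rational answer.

E[X^3] = M^(3)(0) = 1/4

M_X(t) = (e^(t) - 1)/t
M^(3)(t) = (t^3*e^(t) - 3*t^2*e^(t) + 6*t*e^(t) - 6*e^(t) + 6)/t^4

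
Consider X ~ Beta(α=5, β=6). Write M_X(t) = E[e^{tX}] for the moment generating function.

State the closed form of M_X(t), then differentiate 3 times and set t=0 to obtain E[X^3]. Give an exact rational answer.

E[X^3] = M^(3)(0) = 35/286

M_X(t) = ₁F₁(5; 11; t)
M^(3)(t) = 35*₁F₁(8; 14; t)/286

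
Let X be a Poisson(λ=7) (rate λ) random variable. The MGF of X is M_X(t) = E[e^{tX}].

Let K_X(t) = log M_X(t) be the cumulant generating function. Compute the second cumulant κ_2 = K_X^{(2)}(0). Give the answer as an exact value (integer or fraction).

κ_2 = K′′(0) = 7

M_X(t) = e^(7*e^(t) - 7)
K_X(t) = log M_X(t) = 7*e^(t) - 7
K′(t) = 7*e^(t)
K′′(t) = 7*e^(t)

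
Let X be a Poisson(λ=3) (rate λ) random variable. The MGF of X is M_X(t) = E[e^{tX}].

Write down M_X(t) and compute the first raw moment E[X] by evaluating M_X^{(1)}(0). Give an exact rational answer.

E[X] = M^(1)(0) = 3

M_X(t) = e^(3*e^(t) - 3)
M^(1)(t) = 3*e^(-3)*e^(t)*e^(3*e^(t))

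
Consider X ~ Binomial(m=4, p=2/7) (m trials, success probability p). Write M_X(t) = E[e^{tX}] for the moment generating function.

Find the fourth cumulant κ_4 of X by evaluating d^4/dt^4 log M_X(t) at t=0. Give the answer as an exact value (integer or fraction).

κ_4 = K^(4)(0) = -440/2401

M_X(t) = (2*e^(t)/7 + 5/7)^4
K_X(t) = log M_X(t) = 4*log(2*e^(t)/7 + 5/7)
K^(4)(t) = (160*e^(3*t) - 1600*e^(2*t) + 1000*e^(t))/(16*e^(4*t) + 160*e^(3*t) + 600*e^(2*t) + 1000*e^(t) + 625)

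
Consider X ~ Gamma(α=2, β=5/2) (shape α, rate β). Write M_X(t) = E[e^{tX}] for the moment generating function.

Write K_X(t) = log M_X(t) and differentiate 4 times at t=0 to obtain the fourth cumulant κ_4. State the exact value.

M_X(t) = 25/(4*(5/2 - t)^2)
K_X(t) = log M_X(t) = -2*log(5/2 - t) - 2*log(2) + 2*log(5)
K′(t) = -4/(2*t - 5)
K′′(t) = 8/(4*t^2 - 20*t + 25)
K′′′(t) = -32/(8*t^3 - 60*t^2 + 150*t - 125)
K′′′′(t) = 192/(16*t^4 - 160*t^3 + 600*t^2 - 1000*t + 625)

κ_4 = K′′′′(0) = 192/625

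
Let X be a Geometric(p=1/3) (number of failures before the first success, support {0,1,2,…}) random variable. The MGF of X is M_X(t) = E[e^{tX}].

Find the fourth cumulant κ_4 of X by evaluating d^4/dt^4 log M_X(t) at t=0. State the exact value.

κ_4 = D^4[K](0) = 222

M_X(t) = 1/(3*(1 - 2*e^(t)/3))
K_X(t) = log M_X(t) = -log(1 - 2*e^(t)/3) - log(3)
D^4[K](t) = (24*e^(3*t) + 144*e^(2*t) + 54*e^(t))/(16*e^(4*t) - 96*e^(3*t) + 216*e^(2*t) - 216*e^(t) + 81)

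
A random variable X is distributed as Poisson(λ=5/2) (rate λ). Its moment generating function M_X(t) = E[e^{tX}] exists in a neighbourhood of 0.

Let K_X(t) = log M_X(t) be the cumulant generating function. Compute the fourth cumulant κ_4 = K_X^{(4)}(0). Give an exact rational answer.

M_X(t) = e^(5*e^(t)/2 - 5/2)
K_X(t) = log M_X(t) = 5*e^(t)/2 - 5/2
D^4[K](t) = 5*e^(t)/2

κ_4 = D^4[K](0) = 5/2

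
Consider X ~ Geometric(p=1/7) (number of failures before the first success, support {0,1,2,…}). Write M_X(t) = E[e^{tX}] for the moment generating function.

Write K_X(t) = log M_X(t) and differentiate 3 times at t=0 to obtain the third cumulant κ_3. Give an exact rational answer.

M_X(t) = 1/(7*(1 - 6*e^(t)/7))
K_X(t) = log M_X(t) = -log(1 - 6*e^(t)/7) - log(7)
D^3[K](t) = (-252*e^(2*t) - 294*e^(t))/(216*e^(3*t) - 756*e^(2*t) + 882*e^(t) - 343)

κ_3 = D^3[K](0) = 546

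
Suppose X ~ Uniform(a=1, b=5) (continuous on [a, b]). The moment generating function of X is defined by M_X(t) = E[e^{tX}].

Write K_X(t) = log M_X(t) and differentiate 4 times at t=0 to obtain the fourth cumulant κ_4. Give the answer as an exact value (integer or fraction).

M_X(t) = (e^(5*t) - e^(t))/(4*t)
K_X(t) = log M_X(t) = -log(t) + log(e^(5*t) - e^(t)) - 2*log(2)

κ_4 = K^(4)(0) = -32/15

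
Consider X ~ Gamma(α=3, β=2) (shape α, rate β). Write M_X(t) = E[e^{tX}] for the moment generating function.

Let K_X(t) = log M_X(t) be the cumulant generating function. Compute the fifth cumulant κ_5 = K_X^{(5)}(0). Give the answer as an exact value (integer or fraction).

M_X(t) = 8/(2 - t)^3
K_X(t) = log M_X(t) = -3*log(2 - t) + 3*log(2)
K^(5)(t) = -72/(t^5 - 10*t^4 + 40*t^3 - 80*t^2 + 80*t - 32)

κ_5 = K^(5)(0) = 9/4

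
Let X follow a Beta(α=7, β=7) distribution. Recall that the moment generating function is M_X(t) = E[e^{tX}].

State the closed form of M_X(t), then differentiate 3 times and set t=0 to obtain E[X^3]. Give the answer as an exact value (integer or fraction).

E[X^3] = M^(3)(0) = 3/20

M_X(t) = ₁F₁(7; 14; t)
M^(3)(t) = 3*₁F₁(10; 17; t)/20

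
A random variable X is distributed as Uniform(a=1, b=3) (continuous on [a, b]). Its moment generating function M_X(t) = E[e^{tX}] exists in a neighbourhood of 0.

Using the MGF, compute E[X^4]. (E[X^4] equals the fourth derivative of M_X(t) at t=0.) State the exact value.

M_X(t) = (e^(3*t) - e^(t))/(2*t)
D^4[M](t) = (81*t^4*e^(3*t) - t^4*e^(t) - 108*t^3*e^(3*t) + 4*t^3*e^(t) + 108*t^2*e^(3*t) - 12*t^2*e^(t) - 72*t*e^(3*t) + 24*t*e^(t) + 24*e^(3*t) - 24*e^(t))/(2*t^5)

E[X^4] = D^4[M](0) = 121/5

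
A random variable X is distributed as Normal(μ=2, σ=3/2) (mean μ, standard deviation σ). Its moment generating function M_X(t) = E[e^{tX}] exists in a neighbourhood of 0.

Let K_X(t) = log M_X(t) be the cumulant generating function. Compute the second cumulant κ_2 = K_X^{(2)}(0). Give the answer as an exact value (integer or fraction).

M_X(t) = e^(9*t^2/8 + 2*t)
K_X(t) = log M_X(t) = 9*t^2/8 + 2*t
D^2[K](t) = 9/4

κ_2 = D^2[K](0) = 9/4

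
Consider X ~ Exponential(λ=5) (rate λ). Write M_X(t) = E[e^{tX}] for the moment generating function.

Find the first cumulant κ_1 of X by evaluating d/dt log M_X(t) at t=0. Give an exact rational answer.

κ_1 = D[K](0) = 1/5

M_X(t) = 5/(5 - t)
K_X(t) = log M_X(t) = -log(5 - t) + log(5)
D[K](t) = -1/(t - 5)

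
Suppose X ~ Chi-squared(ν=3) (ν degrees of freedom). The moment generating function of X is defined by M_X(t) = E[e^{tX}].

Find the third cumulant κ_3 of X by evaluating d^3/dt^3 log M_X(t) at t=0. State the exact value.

κ_3 = K^(3)(0) = 24

M_X(t) = (1 - 2*t)^(-3/2)
K_X(t) = log M_X(t) = -3*log(1 - 2*t)/2
K^(3)(t) = -24/(8*t^3 - 12*t^2 + 6*t - 1)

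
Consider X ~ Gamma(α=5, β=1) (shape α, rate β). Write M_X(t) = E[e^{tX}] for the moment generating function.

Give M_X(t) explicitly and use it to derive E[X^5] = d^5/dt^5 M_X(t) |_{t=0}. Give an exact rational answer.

E[X^5] = d^5M/dt^5 |_{t=0} = 15120

M_X(t) = (1 - t)^(-5)
dM/dt = 5/(t^6 - 6*t^5 + 15*t^4 - 20*t^3 + 15*t^2 - 6*t + 1)
d^2M/dt^2 = -30/(t^7 - 7*t^6 + 21*t^5 - 35*t^4 + 35*t^3 - 21*t^2 + 7*t - 1)
d^3M/dt^3 = 210/(t^8 - 8*t^7 + 28*t^6 - 56*t^5 + 70*t^4 - 56*t^3 + 28*t^2 - 8*t + 1)
d^4M/dt^4 = -1680/(t^9 - 9*t^8 + 36*t^7 - 84*t^6 + 126*t^5 - 126*t^4 + 84*t^3 - 36*t^2 + 9*t - 1)
d^5M/dt^5 = 15120/(t^10 - 10*t^9 + 45*t^8 - 120*t^7 + 210*t^6 - 252*t^5 + 210*t^4 - 120*t^3 + 45*t^2 - 10*t + 1)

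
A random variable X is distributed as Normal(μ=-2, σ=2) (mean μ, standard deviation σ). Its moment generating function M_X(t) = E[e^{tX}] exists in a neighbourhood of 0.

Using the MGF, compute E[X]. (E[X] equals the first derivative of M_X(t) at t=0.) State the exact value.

E[X] = D[M](0) = -2

M_X(t) = e^(2*t^2 - 2*t)
D[M](t) = 4*t*e^(-2*t)*e^(2*t^2) - 2*e^(-2*t)*e^(2*t^2)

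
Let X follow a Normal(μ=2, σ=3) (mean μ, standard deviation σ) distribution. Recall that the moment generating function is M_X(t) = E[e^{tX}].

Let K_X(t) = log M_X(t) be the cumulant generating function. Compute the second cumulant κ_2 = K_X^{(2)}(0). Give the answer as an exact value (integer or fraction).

κ_2 = D^2[K](0) = 9

M_X(t) = e^(9*t^2/2 + 2*t)
K_X(t) = log M_X(t) = 9*t^2/2 + 2*t
D^2[K](t) = 9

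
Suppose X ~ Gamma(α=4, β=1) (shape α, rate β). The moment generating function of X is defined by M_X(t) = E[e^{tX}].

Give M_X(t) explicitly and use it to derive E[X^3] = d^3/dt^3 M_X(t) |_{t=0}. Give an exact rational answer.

E[X^3] = D^3[M](0) = 120

M_X(t) = (1 - t)^(-4)
D^3[M](t) = -120/(t^7 - 7*t^6 + 21*t^5 - 35*t^4 + 35*t^3 - 21*t^2 + 7*t - 1)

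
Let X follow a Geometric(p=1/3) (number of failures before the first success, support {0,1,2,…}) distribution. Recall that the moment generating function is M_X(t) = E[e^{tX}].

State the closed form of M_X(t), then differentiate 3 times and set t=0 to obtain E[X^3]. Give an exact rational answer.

M_X(t) = 1/(3*(1 - 2*e^(t)/3))
M′(t) = 2*e^(t)/(4*e^(2*t) - 12*e^(t) + 9)
M′′(t) = (-4*e^(2*t) - 6*e^(t))/(8*e^(3*t) - 36*e^(2*t) + 54*e^(t) - 27)
M′′′(t) = (8*e^(3*t) + 48*e^(2*t) + 18*e^(t))/(16*e^(4*t) - 96*e^(3*t) + 216*e^(2*t) - 216*e^(t) + 81)

E[X^3] = M′′′(0) = 74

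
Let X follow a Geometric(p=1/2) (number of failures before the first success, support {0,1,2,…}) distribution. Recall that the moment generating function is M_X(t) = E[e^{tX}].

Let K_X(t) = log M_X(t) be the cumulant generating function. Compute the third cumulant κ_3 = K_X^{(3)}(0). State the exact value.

M_X(t) = 1/(2*(1 - e^(t)/2))
K_X(t) = log M_X(t) = -log(1 - e^(t)/2) - log(2)
K′(t) = -e^(t)/(e^(t) - 2)
K′′(t) = 2*e^(t)/(e^(2*t) - 4*e^(t) + 4)
K′′′(t) = (-2*e^(2*t) - 4*e^(t))/(e^(3*t) - 6*e^(2*t) + 12*e^(t) - 8)

κ_3 = K′′′(0) = 6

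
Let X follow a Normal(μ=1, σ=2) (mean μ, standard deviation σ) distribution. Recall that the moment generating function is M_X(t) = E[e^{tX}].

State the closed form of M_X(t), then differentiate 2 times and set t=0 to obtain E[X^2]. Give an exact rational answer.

M_X(t) = e^(2*t^2 + t)
M′(t) = 4*t*e^(t)*e^(2*t^2) + e^(t)*e^(2*t^2)
M′′(t) = 16*t^2*e^(t)*e^(2*t^2) + 8*t*e^(t)*e^(2*t^2) + 5*e^(t)*e^(2*t^2)

E[X^2] = M′′(0) = 5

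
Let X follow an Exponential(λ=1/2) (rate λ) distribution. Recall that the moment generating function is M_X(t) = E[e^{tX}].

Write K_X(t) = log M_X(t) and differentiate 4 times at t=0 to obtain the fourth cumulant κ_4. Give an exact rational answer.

κ_4 = d^4K/dt^4 |_{t=0} = 96

M_X(t) = 1/(2*(1/2 - t))
K_X(t) = log M_X(t) = -log(1/2 - t) - log(2)
dK/dt = -2/(2*t - 1)
d^2K/dt^2 = 4/(4*t^2 - 4*t + 1)
d^3K/dt^3 = -16/(8*t^3 - 12*t^2 + 6*t - 1)
d^4K/dt^4 = 96/(16*t^4 - 32*t^3 + 24*t^2 - 8*t + 1)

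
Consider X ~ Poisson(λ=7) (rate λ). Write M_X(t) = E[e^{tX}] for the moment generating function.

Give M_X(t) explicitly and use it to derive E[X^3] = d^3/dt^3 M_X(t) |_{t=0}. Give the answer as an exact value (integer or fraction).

M_X(t) = e^(7*e^(t) - 7)
M^(3)(t) = (343*e^(3*t)*e^(7*e^(t)) + 147*e^(2*t)*e^(7*e^(t)) + 7*e^(t)*e^(7*e^(t)))*e^(-7)

E[X^3] = M^(3)(0) = 497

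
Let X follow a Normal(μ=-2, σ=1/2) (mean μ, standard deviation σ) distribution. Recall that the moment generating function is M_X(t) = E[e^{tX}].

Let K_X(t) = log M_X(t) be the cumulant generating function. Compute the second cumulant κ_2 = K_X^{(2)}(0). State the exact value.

M_X(t) = e^(t^2/8 - 2*t)
K_X(t) = log M_X(t) = t^2/8 - 2*t
D^2[K](t) = 1/4

κ_2 = D^2[K](0) = 1/4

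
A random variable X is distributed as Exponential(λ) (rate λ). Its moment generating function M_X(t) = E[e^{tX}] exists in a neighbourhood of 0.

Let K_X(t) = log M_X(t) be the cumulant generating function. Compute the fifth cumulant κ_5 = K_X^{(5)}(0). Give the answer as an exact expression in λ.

κ_5 = D^5[K](0) = 24/λ^5

M_X(t) = λ/(λ - t)
K_X(t) = log M_X(t) = log(λ) - log(λ - t)
D^5[K](t) = -24/(-λ^5 + 5*λ^4*t - 10*λ^3*t^2 + 10*λ^2*t^3 - 5*λ*t^4 + t^5)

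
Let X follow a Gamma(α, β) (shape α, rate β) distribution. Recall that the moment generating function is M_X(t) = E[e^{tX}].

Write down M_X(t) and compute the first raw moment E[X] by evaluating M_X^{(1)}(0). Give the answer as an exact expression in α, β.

M_X(t) = (β/(β - t))^α
M′(t) = -α*β^α*(1/(β - t))^α/(-β + t)

E[X] = M′(0) = α/β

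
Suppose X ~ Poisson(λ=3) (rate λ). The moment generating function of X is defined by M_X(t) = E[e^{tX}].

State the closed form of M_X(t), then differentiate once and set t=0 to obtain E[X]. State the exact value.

E[X] = M′(0) = 3

M_X(t) = e^(3*e^(t) - 3)
M′(t) = 3*e^(-3)*e^(t)*e^(3*e^(t))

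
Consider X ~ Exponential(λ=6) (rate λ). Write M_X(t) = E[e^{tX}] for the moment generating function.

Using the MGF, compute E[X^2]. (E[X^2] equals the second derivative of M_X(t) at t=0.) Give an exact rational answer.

E[X^2] = M′′(0) = 1/18

M_X(t) = 6/(6 - t)
M′(t) = 6/(t^2 - 12*t + 36)
M′′(t) = -12/(t^3 - 18*t^2 + 108*t - 216)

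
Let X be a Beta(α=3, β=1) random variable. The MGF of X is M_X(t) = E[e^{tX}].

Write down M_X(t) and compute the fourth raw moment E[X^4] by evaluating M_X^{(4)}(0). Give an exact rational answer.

M_X(t) = ₁F₁(3; 4; t)
M^(4)(t) = 3*₁F₁(7; 8; t)/7

E[X^4] = M^(4)(0) = 3/7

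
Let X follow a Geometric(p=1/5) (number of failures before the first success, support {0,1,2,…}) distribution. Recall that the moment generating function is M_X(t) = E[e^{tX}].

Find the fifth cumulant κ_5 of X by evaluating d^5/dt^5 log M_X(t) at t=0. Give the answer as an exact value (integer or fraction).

M_X(t) = 1/(5*(1 - 4*e^(t)/5))
K_X(t) = log M_X(t) = -log(1 - 4*e^(t)/5) - log(5)
K^(5)(t) = (-1280*e^(4*t) - 17600*e^(3*t) - 22000*e^(2*t) - 2500*e^(t))/(1024*e^(5*t) - 6400*e^(4*t) + 16000*e^(3*t) - 20000*e^(2*t) + 12500*e^(t) - 3125)

κ_5 = K^(5)(0) = 43380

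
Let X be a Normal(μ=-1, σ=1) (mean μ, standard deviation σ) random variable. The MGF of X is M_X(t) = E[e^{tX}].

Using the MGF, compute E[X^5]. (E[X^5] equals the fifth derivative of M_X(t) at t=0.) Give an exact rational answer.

M_X(t) = e^(t^2/2 - t)
M′(t) = t*e^(-t)*e^(t^2/2) - e^(-t)*e^(t^2/2)
M′′(t) = (t^2*e^(t^2/2) - 2*t*e^(t^2/2) + 2*e^(t^2/2))*e^(-t)
M′′′(t) = (t^3*e^(t^2/2) - 3*t^2*e^(t^2/2) + 6*t*e^(t^2/2) - 4*e^(t^2/2))*e^(-t)
M′′′′(t) = (t^4*e^(t^2/2) - 4*t^3*e^(t^2/2) + 12*t^2*e^(t^2/2) - 16*t*e^(t^2/2) + 10*e^(t^2/2))*e^(-t)
M′′′′′(t) = (t^5*e^(t^2/2) - 5*t^4*e^(t^2/2) + 20*t^3*e^(t^2/2) - 40*t^2*e^(t^2/2) + 50*t*e^(t^2/2) - 26*e^(t^2/2))*e^(-t)

E[X^5] = M′′′′′(0) = -26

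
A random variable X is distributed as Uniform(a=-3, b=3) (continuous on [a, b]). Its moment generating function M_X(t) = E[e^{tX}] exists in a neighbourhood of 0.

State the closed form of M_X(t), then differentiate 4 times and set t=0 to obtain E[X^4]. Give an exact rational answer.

M_X(t) = (e^(3*t) - e^(-3*t))/(6*t)
M′(t) = (3*t*e^(6*t) + 3*t - e^(6*t) + 1)*e^(-3*t)/(6*t^2)
M′′(t) = (9*t^2*e^(6*t) - 9*t^2 - 6*t*e^(6*t) - 6*t + 2*e^(6*t) - 2)*e^(-3*t)/(6*t^3)
M′′′(t) = (9*t^3*e^(6*t) + 9*t^3 - 9*t^2*e^(6*t) + 9*t^2 + 6*t*e^(6*t) + 6*t - 2*e^(6*t) + 2)*e^(-3*t)/(2*t^4)
M′′′′(t) = (27*t^4*e^(6*t) - 27*t^4 - 36*t^3*e^(6*t) - 36*t^3 + 36*t^2*e^(6*t) - 36*t^2 - 24*t*e^(6*t) - 24*t + 8*e^(6*t) - 8)*e^(-3*t)/(2*t^5)

E[X^4] = M′′′′(0) = 81/5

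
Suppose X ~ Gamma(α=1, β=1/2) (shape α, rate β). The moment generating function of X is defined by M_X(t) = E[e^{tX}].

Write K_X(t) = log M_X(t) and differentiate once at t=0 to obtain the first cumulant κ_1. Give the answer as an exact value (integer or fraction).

M_X(t) = 1/(2*(1/2 - t))
K_X(t) = log M_X(t) = -log(1/2 - t) - log(2)
D[K](t) = -2/(2*t - 1)

κ_1 = D[K](0) = 2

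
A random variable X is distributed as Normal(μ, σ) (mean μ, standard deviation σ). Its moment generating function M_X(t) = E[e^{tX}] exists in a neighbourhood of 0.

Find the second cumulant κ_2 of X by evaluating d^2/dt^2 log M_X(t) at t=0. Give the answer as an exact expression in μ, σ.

M_X(t) = e^(μ*t + σ^2*t^2/2)
K_X(t) = log M_X(t) = μ*t + σ^2*t^2/2
D^2[K](t) = σ^2

κ_2 = D^2[K](0) = σ^2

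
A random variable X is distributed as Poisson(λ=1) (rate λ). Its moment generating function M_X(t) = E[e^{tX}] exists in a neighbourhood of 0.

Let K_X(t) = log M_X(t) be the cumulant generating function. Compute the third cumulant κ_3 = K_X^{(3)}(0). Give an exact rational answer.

M_X(t) = e^(e^(t) - 1)
K_X(t) = log M_X(t) = e^(t) - 1
K^(3)(t) = e^(t)

κ_3 = K^(3)(0) = 1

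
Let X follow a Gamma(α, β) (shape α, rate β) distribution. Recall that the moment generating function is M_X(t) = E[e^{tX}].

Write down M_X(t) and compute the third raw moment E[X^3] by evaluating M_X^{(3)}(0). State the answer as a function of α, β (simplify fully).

E[X^3] = D^3[M](0) = α*(α^2 + 3*α + 2)/β^3

M_X(t) = (β/(β - t))^α
D^3[M](t) = (-α^3*β^α*(1/(β - t))^α - 3*α^2*β^α*(1/(β - t))^α - 2*α*β^α*(1/(β - t))^α)/(-β^3 + 3*β^2*t - 3*β*t^2 + t^3)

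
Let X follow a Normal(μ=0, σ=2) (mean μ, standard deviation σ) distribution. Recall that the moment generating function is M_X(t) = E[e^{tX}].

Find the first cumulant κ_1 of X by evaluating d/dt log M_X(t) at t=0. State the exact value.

M_X(t) = e^(2*t^2)
K_X(t) = log M_X(t) = 2*t^2
K′(t) = 4*t

κ_1 = K′(0) = 0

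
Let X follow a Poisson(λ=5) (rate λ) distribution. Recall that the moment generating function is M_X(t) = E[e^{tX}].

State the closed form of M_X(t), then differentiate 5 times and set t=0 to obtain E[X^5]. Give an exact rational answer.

M_X(t) = e^(5*e^(t) - 5)
M^(5)(t) = (3125*e^(5*t)*e^(5*e^(t)) + 6250*e^(4*t)*e^(5*e^(t)) + 3125*e^(3*t)*e^(5*e^(t)) + 375*e^(2*t)*e^(5*e^(t)) + 5*e^(t)*e^(5*e^(t)))*e^(-5)

E[X^5] = M^(5)(0) = 12880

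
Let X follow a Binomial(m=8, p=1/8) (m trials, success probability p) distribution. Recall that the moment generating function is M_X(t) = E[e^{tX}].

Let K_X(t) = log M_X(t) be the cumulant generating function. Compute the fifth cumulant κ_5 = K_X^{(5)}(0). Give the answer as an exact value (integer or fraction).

M_X(t) = (e^(t)/8 + 7/8)^8
K_X(t) = log M_X(t) = 8*log(e^(t)/8 + 7/8)
K^(5)(t) = (-56*e^(4*t) + 4312*e^(3*t) - 30184*e^(2*t) + 19208*e^(t))/(e^(5*t) + 35*e^(4*t) + 490*e^(3*t) + 3430*e^(2*t) + 12005*e^(t) + 16807)

κ_5 = K^(5)(0) = -105/512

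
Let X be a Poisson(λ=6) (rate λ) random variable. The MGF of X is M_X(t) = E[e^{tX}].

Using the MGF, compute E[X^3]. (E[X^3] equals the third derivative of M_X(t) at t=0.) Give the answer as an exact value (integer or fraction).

E[X^3] = D^3[M](0) = 330

M_X(t) = e^(6*e^(t) - 6)
D^3[M](t) = (216*e^(3*t)*e^(6*e^(t)) + 108*e^(2*t)*e^(6*e^(t)) + 6*e^(t)*e^(6*e^(t)))*e^(-6)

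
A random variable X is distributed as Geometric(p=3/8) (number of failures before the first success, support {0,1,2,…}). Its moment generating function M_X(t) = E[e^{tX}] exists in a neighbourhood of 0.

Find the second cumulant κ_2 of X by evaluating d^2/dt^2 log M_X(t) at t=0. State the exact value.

κ_2 = K^(2)(0) = 40/9

M_X(t) = 3/(8*(1 - 5*e^(t)/8))
K_X(t) = log M_X(t) = -log(1 - 5*e^(t)/8) - 3*log(2) + log(3)
K^(2)(t) = 40*e^(t)/(25*e^(2*t) - 80*e^(t) + 64)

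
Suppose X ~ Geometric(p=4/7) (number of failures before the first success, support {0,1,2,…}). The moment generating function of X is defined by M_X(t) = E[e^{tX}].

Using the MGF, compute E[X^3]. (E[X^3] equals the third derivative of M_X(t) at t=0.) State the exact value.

E[X^3] = M′′′(0) = 213/32

M_X(t) = 4/(7*(1 - 3*e^(t)/7))
M′(t) = 12*e^(t)/(9*e^(2*t) - 42*e^(t) + 49)
M′′(t) = (-36*e^(2*t) - 84*e^(t))/(27*e^(3*t) - 189*e^(2*t) + 441*e^(t) - 343)
M′′′(t) = (108*e^(3*t) + 1008*e^(2*t) + 588*e^(t))/(81*e^(4*t) - 756*e^(3*t) + 2646*e^(2*t) - 4116*e^(t) + 2401)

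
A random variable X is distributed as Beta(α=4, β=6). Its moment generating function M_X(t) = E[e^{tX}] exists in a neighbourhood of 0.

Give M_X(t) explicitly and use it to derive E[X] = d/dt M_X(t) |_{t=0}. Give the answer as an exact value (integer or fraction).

M_X(t) = ₁F₁(4; 10; t)
M′(t) = 2*₁F₁(5; 11; t)/5

E[X] = M′(0) = 2/5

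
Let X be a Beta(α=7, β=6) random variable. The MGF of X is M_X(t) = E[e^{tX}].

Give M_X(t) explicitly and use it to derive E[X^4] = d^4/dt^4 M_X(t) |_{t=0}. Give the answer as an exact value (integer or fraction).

M_X(t) = ₁F₁(7; 13; t)
M′(t) = 7*₁F₁(8; 14; t)/13
M′′(t) = 4*₁F₁(9; 15; t)/13
M′′′(t) = 12*₁F₁(10; 16; t)/65
M′′′′(t) = 3*₁F₁(11; 17; t)/26

E[X^4] = M′′′′(0) = 3/26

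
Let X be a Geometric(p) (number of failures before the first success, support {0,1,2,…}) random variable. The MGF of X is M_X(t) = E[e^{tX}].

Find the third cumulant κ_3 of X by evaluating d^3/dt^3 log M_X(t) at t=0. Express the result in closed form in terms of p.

M_X(t) = p/(-(1 - p)*e^(t) + 1)
K_X(t) = log M_X(t) = log(p) - log(-(1 - p)*e^(t) + 1)

κ_3 = K^(3)(0) = (p^2 - 3*p + 2)/p^3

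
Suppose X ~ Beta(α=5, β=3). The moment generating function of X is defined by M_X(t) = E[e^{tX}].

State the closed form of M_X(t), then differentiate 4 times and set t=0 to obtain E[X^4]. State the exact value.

M_X(t) = ₁F₁(5; 8; t)
dM/dt = 5*₁F₁(6; 9; t)/8
d^2M/dt^2 = 5*₁F₁(7; 10; t)/12
d^3M/dt^3 = 7*₁F₁(8; 11; t)/24
d^4M/dt^4 = 7*₁F₁(9; 12; t)/33

E[X^4] = d^4M/dt^4 |_{t=0} = 7/33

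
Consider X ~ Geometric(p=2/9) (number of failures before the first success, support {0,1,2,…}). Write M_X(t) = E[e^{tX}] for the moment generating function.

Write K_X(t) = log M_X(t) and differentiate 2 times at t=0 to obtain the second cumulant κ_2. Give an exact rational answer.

M_X(t) = 2/(9*(1 - 7*e^(t)/9))
K_X(t) = log M_X(t) = -log(1 - 7*e^(t)/9) - 2*log(3) + log(2)
K^(2)(t) = 63*e^(t)/(49*e^(2*t) - 126*e^(t) + 81)

κ_2 = K^(2)(0) = 63/4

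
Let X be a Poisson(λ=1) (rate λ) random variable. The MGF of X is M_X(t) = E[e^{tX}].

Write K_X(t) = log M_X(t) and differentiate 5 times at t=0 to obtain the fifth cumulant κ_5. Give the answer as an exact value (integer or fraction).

κ_5 = D^5[K](0) = 1

M_X(t) = e^(e^(t) - 1)
K_X(t) = log M_X(t) = e^(t) - 1
D^5[K](t) = e^(t)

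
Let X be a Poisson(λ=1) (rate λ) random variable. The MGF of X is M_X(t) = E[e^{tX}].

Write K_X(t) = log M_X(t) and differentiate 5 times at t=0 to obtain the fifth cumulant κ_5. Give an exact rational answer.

M_X(t) = e^(e^(t) - 1)
K_X(t) = log M_X(t) = e^(t) - 1
D^5[K](t) = e^(t)

κ_5 = D^5[K](0) = 1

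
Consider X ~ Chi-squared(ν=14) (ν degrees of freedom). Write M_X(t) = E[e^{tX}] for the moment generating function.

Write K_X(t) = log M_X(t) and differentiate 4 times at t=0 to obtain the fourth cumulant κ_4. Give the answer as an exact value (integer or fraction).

κ_4 = d^4K/dt^4 |_{t=0} = 672

M_X(t) = (1 - 2*t)^(-7)
K_X(t) = log M_X(t) = -7*log(1 - 2*t)
dK/dt = -14/(2*t - 1)
d^2K/dt^2 = 28/(4*t^2 - 4*t + 1)
d^3K/dt^3 = -112/(8*t^3 - 12*t^2 + 6*t - 1)
d^4K/dt^4 = 672/(16*t^4 - 32*t^3 + 24*t^2 - 8*t + 1)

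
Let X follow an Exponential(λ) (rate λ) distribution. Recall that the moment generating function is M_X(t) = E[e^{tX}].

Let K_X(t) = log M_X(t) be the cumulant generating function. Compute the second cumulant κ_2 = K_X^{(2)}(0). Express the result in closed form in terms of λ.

κ_2 = K′′(0) = λ^(-2)

M_X(t) = λ/(λ - t)
K_X(t) = log M_X(t) = log(λ) - log(λ - t)
K′(t) = -1/(-λ + t)
K′′(t) = 1/(λ^2 - 2*λ*t + t^2)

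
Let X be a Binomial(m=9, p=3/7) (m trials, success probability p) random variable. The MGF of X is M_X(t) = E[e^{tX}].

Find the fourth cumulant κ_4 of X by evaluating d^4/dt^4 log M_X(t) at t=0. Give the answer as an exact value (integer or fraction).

M_X(t) = (3*e^(t)/7 + 4/7)^9
K_X(t) = log M_X(t) = 9*log(3*e^(t)/7 + 4/7)
D^4[K](t) = (972*e^(3*t) - 5184*e^(2*t) + 1728*e^(t))/(81*e^(4*t) + 432*e^(3*t) + 864*e^(2*t) + 768*e^(t) + 256)

κ_4 = D^4[K](0) = -2484/2401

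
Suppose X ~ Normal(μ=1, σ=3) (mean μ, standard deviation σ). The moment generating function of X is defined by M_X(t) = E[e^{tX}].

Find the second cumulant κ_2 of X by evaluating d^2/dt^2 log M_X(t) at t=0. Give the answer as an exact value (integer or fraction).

M_X(t) = e^(9*t^2/2 + t)
K_X(t) = log M_X(t) = 9*t^2/2 + t
K^(2)(t) = 9

κ_2 = K^(2)(0) = 9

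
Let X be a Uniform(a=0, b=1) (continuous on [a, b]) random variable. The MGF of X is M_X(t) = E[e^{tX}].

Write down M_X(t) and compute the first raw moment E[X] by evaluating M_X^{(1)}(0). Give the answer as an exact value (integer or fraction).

M_X(t) = (e^(t) - 1)/t
D[M](t) = (t*e^(t) - e^(t) + 1)/t^2

E[X] = D[M](0) = 1/2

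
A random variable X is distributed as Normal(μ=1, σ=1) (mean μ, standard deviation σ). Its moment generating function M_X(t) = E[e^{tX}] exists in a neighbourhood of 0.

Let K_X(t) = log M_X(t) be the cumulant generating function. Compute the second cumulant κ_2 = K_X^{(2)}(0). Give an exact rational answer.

κ_2 = d^2K/dt^2 |_{t=0} = 1

M_X(t) = e^(t^2/2 + t)
K_X(t) = log M_X(t) = t^2/2 + t
dK/dt = t + 1
d^2K/dt^2 = 1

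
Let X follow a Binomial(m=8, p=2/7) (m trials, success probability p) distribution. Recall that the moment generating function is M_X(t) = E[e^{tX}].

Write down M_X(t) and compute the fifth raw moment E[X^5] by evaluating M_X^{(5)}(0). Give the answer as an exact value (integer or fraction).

E[X^5] = D^5[M](0) = 940048/2401

M_X(t) = (2*e^(t)/7 + 5/7)^8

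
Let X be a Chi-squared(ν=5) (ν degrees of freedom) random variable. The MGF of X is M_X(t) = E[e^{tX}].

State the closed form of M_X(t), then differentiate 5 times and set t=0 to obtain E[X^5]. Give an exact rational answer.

E[X^5] = M^(5)(0) = 45045

M_X(t) = (1 - 2*t)^(-5/2)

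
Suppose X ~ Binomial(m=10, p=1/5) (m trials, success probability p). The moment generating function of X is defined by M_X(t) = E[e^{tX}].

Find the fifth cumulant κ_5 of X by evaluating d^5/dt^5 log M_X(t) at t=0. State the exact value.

M_X(t) = (e^(t)/5 + 4/5)^10
K_X(t) = log M_X(t) = 10*log(e^(t)/5 + 4/5)
K^(5)(t) = (-40*e^(4*t) + 1760*e^(3*t) - 7040*e^(2*t) + 2560*e^(t))/(e^(5*t) + 20*e^(4*t) + 160*e^(3*t) + 640*e^(2*t) + 1280*e^(t) + 1024)

κ_5 = K^(5)(0) = -552/625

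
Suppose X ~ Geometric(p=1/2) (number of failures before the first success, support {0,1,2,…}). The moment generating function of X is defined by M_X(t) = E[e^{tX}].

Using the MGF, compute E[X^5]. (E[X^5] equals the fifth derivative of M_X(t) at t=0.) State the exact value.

E[X^5] = d^5M/dt^5 |_{t=0} = 541

M_X(t) = 1/(2*(1 - e^(t)/2))
dM/dt = e^(t)/(e^(2*t) - 4*e^(t) + 4)
d^2M/dt^2 = (-e^(2*t) - 2*e^(t))/(e^(3*t) - 6*e^(2*t) + 12*e^(t) - 8)
d^3M/dt^3 = (e^(3*t) + 8*e^(2*t) + 4*e^(t))/(e^(4*t) - 8*e^(3*t) + 24*e^(2*t) - 32*e^(t) + 16)
d^4M/dt^4 = (-e^(4*t) - 22*e^(3*t) - 44*e^(2*t) - 8*e^(t))/(e^(5*t) - 10*e^(4*t) + 40*e^(3*t) - 80*e^(2*t) + 80*e^(t) - 32)
d^5M/dt^5 = (e^(5*t) + 52*e^(4*t) + 264*e^(3*t) + 208*e^(2*t) + 16*e^(t))/(e^(6*t) - 12*e^(5*t) + 60*e^(4*t) - 160*e^(3*t) + 240*e^(2*t) - 192*e^(t) + 64)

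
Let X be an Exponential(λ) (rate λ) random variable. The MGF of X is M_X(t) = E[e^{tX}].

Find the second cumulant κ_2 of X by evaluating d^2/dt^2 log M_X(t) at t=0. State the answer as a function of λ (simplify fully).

M_X(t) = λ/(λ - t)
K_X(t) = log M_X(t) = log(λ) - log(λ - t)
K′(t) = -1/(-λ + t)
K′′(t) = 1/(λ^2 - 2*λ*t + t^2)

κ_2 = K′′(0) = λ^(-2)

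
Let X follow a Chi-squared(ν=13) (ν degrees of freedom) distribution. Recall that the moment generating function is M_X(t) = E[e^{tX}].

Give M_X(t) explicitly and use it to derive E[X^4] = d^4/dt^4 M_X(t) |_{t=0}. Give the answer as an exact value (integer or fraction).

E[X^4] = M^(4)(0) = 62985

M_X(t) = (1 - 2*t)^(-13/2)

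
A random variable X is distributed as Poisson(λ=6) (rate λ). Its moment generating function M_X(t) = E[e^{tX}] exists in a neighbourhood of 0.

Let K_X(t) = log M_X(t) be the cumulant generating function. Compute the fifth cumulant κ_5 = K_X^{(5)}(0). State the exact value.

M_X(t) = e^(6*e^(t) - 6)
K_X(t) = log M_X(t) = 6*e^(t) - 6
K′(t) = 6*e^(t)
K′′(t) = 6*e^(t)
K′′′(t) = 6*e^(t)
K′′′′(t) = 6*e^(t)
K′′′′′(t) = 6*e^(t)

κ_5 = K′′′′′(0) = 6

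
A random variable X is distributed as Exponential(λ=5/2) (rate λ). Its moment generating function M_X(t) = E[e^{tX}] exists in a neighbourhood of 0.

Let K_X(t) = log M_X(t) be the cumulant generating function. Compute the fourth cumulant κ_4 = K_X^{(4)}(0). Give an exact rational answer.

κ_4 = K′′′′(0) = 96/625

M_X(t) = 5/(2*(5/2 - t))
K_X(t) = log M_X(t) = -log(5/2 - t) - log(2) + log(5)
K′(t) = -2/(2*t - 5)
K′′(t) = 4/(4*t^2 - 20*t + 25)
K′′′(t) = -16/(8*t^3 - 60*t^2 + 150*t - 125)
K′′′′(t) = 96/(16*t^4 - 160*t^3 + 600*t^2 - 1000*t + 625)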